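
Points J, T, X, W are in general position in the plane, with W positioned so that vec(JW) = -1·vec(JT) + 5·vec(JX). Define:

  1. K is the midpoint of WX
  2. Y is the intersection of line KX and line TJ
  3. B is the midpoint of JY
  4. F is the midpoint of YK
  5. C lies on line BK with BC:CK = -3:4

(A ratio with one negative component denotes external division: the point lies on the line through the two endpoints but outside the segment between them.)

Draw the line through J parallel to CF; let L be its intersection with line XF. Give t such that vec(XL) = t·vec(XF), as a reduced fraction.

Assign J = (0, 0), T = (1, 0), X = (0, 1), W = (-1, 5) — the answer is frame-independent, so this choice is without loss of generality.
1. K is the midpoint of WX ⇒ K = (-1/2, 3)
2. Y is the intersection of line KX and line TJ ⇒ Y = (1/4, 0)
3. B is the midpoint of JY ⇒ B = (1/8, 0)
4. F is the midpoint of YK ⇒ F = (-1/8, 3/2)
5. C lies on line BK with BC:CK = -3:4 ⇒ C = (2, -9)
through J parallel to CF: direction (-17/8, 21/2); meets XF at L = (-17/16, 21/4)
L = X + t·(F−X) with t = 17/2

t = 17/2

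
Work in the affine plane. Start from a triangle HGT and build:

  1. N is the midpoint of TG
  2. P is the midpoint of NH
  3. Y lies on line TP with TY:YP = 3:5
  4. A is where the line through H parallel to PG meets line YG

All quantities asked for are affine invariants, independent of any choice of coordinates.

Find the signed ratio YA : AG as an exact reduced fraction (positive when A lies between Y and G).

YA:AG = -9/4

Assign H = (0, 0), G = (1, 0), T = (0, 1) — the answer is frame-independent, so this choice is without loss of generality.
1. N is the midpoint of TG ⇒ N = (1/2, 1/2)
2. P is the midpoint of NH ⇒ P = (1/4, 1/4)
3. Y lies on line TP with TY:YP = 3:5 ⇒ Y = (3/32, 23/32)
4. A is where the line through H parallel to PG meets line YG ⇒ A = (69/40, -23/40)
A = Y + t·(G−Y) with t = 9/5, so YA:AG = t:(1−t) = 9/5:-4/5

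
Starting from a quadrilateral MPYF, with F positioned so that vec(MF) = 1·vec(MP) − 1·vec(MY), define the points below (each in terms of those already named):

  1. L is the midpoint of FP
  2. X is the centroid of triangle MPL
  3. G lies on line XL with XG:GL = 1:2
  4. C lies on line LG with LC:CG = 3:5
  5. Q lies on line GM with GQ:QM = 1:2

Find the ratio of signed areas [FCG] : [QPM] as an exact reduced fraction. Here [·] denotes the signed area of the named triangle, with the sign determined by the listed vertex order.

Work in coordinates with M = (0, 0), P = (1, 0), Y = (0, 1), F = (1, -1).
1. L is the midpoint of FP ⇒ L = (1, -1/2)
2. X is the centroid of triangle MPL ⇒ X = (2/3, -1/6)
3. G lies on line XL with XG:GL = 1:2 ⇒ G = (7/9, -5/18)
4. C lies on line LG with LC:CG = 3:5 ⇒ C = (11/12, -5/12)
5. Q lies on line GM with GQ:QM = 1:2 ⇒ Q = (14/27, -5/27)
2·[FCG] = 5/72, 2·[QPM] = 5/27
[FCG]:[QPM] = 5/72:5/27 = 3/8

[FCG]:[QPM] = 3/8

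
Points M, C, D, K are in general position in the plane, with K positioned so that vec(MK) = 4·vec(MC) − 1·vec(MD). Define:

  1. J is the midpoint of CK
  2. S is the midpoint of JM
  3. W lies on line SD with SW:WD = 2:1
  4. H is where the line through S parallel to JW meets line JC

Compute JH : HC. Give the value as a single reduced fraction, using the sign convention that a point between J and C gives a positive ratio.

JH:HC = -10/3

Work in coordinates with M = (0, 0), C = (1, 0), D = (0, 1), K = (4, -1).
1. J is the midpoint of CK ⇒ J = (5/2, -1/2)
2. S is the midpoint of JM ⇒ S = (5/4, -1/4)
3. W lies on line SD with SW:WD = 2:1 ⇒ W = (5/12, 7/12)
4. H is where the line through S parallel to JW meets line JC ⇒ H = (5/14, 3/14)
H = J + t·(C−J) with t = 10/7, so JH:HC = t:(1−t) = 10/7:-3/7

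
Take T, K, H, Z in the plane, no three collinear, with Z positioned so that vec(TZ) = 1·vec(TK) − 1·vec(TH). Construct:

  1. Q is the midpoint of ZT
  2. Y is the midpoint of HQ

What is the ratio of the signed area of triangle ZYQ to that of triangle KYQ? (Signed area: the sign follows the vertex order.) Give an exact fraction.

[ZYQ]:[KYQ] = 1/2

Work in coordinates with T = (0, 0), K = (1, 0), H = (0, 1), Z = (1, -1).
1. Q is the midpoint of ZT ⇒ Q = (1/2, -1/2)
2. Y is the midpoint of HQ ⇒ Y = (1/4, 1/4)
2·[ZYQ] = 1/4, 2·[KYQ] = 1/2
[ZYQ]:[KYQ] = 1/4:1/2 = 1/2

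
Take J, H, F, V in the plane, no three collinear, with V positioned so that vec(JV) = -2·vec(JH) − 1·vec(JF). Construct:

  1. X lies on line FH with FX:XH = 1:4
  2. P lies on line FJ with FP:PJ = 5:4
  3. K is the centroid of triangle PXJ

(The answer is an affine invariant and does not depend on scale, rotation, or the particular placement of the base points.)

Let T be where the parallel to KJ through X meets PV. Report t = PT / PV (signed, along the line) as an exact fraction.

t = -8/99

Choose coordinates J = (0, 0), H = (1, 0), F = (0, 1), V = (-2, -1).
1. X lies on line FH with FX:XH = 1:4 ⇒ X = (1/5, 4/5)
2. P lies on line FJ with FP:PJ = 5:4 ⇒ P = (0, 4/9)
3. K is the centroid of triangle PXJ ⇒ K = (1/15, 56/135)
through X parallel to KJ: direction (-1/15, -56/135); meets PV at T = (16/99, 500/891)
T = P + t·(V−P) with t = -8/99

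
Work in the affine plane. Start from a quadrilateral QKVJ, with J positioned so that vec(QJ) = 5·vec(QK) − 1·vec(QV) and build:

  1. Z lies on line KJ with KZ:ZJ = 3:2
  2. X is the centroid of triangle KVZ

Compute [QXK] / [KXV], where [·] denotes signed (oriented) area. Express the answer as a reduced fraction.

[QXK]:[KXV] = -2/9

Assign Q = (0, 0), K = (1, 0), V = (0, 1), J = (5, -1) — the answer is frame-independent, so this choice is without loss of generality.
1. Z lies on line KJ with KZ:ZJ = 3:2 ⇒ Z = (17/5, -3/5)
2. X is the centroid of triangle KVZ ⇒ X = (22/15, 2/15)
2·[QXK] = -2/15, 2·[KXV] = 3/5
[QXK]:[KXV] = -2/15:3/5 = -2/9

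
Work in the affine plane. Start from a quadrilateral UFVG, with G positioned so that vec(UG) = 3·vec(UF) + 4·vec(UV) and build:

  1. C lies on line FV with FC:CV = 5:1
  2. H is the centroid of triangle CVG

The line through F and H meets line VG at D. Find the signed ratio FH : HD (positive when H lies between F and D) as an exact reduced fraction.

Choose coordinates U = (0, 0), F = (1, 0), V = (0, 1), G = (3, 4).
1. C lies on line FV with FC:CV = 5:1 ⇒ C = (1/6, 5/6)
2. H is the centroid of triangle CVG ⇒ H = (19/18, 35/18)
line FH meets VG at D = (18/17, 35/17)
H = F + t·(D−F) with t = 17/18, so FH:HD = 17/18:1/18

FH:HD = 17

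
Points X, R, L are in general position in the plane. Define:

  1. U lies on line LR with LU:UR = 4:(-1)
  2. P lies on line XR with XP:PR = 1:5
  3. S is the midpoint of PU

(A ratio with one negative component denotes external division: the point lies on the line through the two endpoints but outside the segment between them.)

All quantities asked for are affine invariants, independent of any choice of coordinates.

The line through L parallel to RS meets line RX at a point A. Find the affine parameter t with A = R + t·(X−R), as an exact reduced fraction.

t = 5/2

Work in coordinates with X = (0, 0), R = (1, 0), L = (0, 1).
1. U lies on line LR with LU:UR = 4:(-1) ⇒ U = (4/3, -1/3)
2. P lies on line XR with XP:PR = 1:5 ⇒ P = (1/6, 0)
3. S is the midpoint of PU ⇒ S = (3/4, -1/6)
through L parallel to RS: direction (-1/4, -1/6); meets RX at A = (-3/2, 0)
A = R + t·(X−R) with t = 5/2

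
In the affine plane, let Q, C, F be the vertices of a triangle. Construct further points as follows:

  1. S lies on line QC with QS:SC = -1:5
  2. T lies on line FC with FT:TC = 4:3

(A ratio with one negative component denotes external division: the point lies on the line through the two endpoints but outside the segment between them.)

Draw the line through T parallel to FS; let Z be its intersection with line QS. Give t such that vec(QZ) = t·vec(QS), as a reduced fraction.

t = -13/7

Assign Q = (0, 0), C = (1, 0), F = (0, 1) — the answer is frame-independent, so this choice is without loss of generality.
1. S lies on line QC with QS:SC = -1:5 ⇒ S = (-1/4, 0)
2. T lies on line FC with FT:TC = 4:3 ⇒ T = (4/7, 3/7)
through T parallel to FS: direction (-1/4, -1); meets QS at Z = (13/28, 0)
Z = Q + t·(S−Q) with t = -13/7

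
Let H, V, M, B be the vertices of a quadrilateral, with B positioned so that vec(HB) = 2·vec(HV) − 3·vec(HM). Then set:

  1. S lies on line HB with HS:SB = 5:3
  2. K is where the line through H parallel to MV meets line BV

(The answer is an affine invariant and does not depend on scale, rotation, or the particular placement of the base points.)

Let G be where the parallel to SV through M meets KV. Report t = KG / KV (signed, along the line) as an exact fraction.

t = 35/9

Work in coordinates with H = (0, 0), V = (1, 0), M = (0, 1), B = (2, -3).
1. S lies on line HB with HS:SB = 5:3 ⇒ S = (5/4, -15/8)
2. K is where the line through H parallel to MV meets line BV ⇒ K = (3/2, -3/2)
through M parallel to SV: direction (-1/4, 15/8); meets KV at G = (-4/9, 13/3)
G = K + t·(V−K) with t = 35/9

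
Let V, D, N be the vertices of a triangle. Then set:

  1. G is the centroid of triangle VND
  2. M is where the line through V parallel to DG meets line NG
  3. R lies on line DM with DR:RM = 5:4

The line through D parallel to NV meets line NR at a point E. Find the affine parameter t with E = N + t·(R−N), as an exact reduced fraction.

Work in coordinates with V = (0, 0), D = (1, 0), N = (0, 1).
1. G is the centroid of triangle VND ⇒ G = (1/3, 1/3)
2. M is where the line through V parallel to DG meets line NG ⇒ M = (2/3, -1/3)
3. R lies on line DM with DR:RM = 5:4 ⇒ R = (22/27, -5/27)
through D parallel to NV: direction (0, -1); meets NR at E = (1, -5/11)
E = N + t·(R−N) with t = 27/22

t = 27/22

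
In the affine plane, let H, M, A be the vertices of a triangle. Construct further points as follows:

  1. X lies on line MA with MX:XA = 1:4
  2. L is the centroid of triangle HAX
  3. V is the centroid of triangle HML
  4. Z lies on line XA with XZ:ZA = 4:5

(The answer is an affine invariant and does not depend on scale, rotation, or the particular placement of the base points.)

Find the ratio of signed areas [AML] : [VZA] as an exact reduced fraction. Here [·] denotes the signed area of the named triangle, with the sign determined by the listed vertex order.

[AML]:[VZA] = -27/16

Work in coordinates with H = (0, 0), M = (1, 0), A = (0, 1).
1. X lies on line MA with MX:XA = 1:4 ⇒ X = (4/5, 1/5)
2. L is the centroid of triangle HAX ⇒ L = (4/15, 2/5)
3. V is the centroid of triangle HML ⇒ V = (19/45, 2/15)
4. Z lies on line XA with XZ:ZA = 4:5 ⇒ Z = (4/9, 5/9)
2·[AML] = -1/3, 2·[VZA] = 16/81
[AML]:[VZA] = -1/3:16/81 = -27/16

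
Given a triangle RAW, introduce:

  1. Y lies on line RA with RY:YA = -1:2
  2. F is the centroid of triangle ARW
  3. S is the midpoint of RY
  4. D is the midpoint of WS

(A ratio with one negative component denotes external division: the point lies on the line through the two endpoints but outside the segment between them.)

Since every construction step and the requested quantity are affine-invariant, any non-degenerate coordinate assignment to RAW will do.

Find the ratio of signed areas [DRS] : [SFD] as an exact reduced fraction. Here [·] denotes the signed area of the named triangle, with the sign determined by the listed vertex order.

[DRS]:[SFD] = -3/4

Choose coordinates R = (0, 0), A = (1, 0), W = (0, 1).
1. Y lies on line RA with RY:YA = -1:2 ⇒ Y = (-1, 0)
2. F is the centroid of triangle ARW ⇒ F = (1/3, 1/3)
3. S is the midpoint of RY ⇒ S = (-1/2, 0)
4. D is the midpoint of WS ⇒ D = (-1/4, 1/2)
2·[DRS] = -1/4, 2·[SFD] = 1/3
[DRS]:[SFD] = -1/4:1/3 = -3/4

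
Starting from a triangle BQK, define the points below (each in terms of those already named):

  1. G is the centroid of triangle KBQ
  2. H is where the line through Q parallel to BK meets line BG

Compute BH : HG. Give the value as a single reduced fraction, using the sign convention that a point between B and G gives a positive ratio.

BH:HG = -3/2

Choose coordinates B = (0, 0), Q = (1, 0), K = (0, 1).
1. G is the centroid of triangle KBQ ⇒ G = (1/3, 1/3)
2. H is where the line through Q parallel to BK meets line BG ⇒ H = (1, 1)
H = B + t·(G−B) with t = 3, so BH:HG = t:(1−t) = 3:-2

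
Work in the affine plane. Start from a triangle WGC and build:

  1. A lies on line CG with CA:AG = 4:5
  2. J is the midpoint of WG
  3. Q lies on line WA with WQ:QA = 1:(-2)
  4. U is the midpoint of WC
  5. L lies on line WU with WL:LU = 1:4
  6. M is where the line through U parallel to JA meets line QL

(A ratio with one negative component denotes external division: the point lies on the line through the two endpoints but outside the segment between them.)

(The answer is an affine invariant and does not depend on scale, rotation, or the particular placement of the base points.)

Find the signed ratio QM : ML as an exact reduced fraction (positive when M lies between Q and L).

Choose coordinates W = (0, 0), G = (1, 0), C = (0, 1).
1. A lies on line CG with CA:AG = 4:5 ⇒ A = (4/9, 5/9)
2. J is the midpoint of WG ⇒ J = (1/2, 0)
3. Q lies on line WA with WQ:QA = 1:(-2) ⇒ Q = (-4/9, -5/9)
4. U is the midpoint of WC ⇒ U = (0, 1/2)
5. L lies on line WU with WL:LU = 1:4 ⇒ L = (0, 1/10)
6. M is where the line through U parallel to JA meets line QL ⇒ M = (16/459, 139/918)
M = Q + t·(L−Q) with t = 55/51, so QM:ML = t:(1−t) = 55/51:-4/51

QM:ML = -55/4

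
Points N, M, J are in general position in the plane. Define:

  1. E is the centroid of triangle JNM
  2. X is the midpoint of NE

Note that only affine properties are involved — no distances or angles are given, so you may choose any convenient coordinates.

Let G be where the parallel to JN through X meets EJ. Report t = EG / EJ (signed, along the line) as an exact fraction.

Work in coordinates with N = (0, 0), M = (1, 0), J = (0, 1).
1. E is the centroid of triangle JNM ⇒ E = (1/3, 1/3)
2. X is the midpoint of NE ⇒ X = (1/6, 1/6)
through X parallel to JN: direction (0, -1); meets EJ at G = (1/6, 2/3)
G = E + t·(J−E) with t = 1/2

t = 1/2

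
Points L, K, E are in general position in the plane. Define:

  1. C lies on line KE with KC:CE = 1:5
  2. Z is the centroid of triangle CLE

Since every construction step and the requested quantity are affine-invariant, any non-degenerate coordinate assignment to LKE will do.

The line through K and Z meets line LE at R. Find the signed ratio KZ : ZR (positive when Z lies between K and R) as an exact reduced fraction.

KZ:ZR = 13/5

Assign L = (0, 0), K = (1, 0), E = (0, 1) — the answer is frame-independent, so this choice is without loss of generality.
1. C lies on line KE with KC:CE = 1:5 ⇒ C = (5/6, 1/6)
2. Z is the centroid of triangle CLE ⇒ Z = (5/18, 7/18)
line KZ meets LE at R = (0, 7/13)
Z = K + t·(R−K) with t = 13/18, so KZ:ZR = 13/18:5/18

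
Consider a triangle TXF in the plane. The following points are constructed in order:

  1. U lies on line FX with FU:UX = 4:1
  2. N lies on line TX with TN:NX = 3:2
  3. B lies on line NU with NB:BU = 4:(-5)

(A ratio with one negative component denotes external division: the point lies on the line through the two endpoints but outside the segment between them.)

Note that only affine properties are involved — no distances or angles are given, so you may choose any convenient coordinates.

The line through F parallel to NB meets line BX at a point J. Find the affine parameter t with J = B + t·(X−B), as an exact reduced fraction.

t = -4

Assign T = (0, 0), X = (1, 0), F = (0, 1) — the answer is frame-independent, so this choice is without loss of generality.
1. U lies on line FX with FU:UX = 4:1 ⇒ U = (4/5, 1/5)
2. N lies on line TX with TN:NX = 3:2 ⇒ N = (3/5, 0)
3. B lies on line NU with NB:BU = 4:(-5) ⇒ B = (-1/5, -4/5)
through F parallel to NB: direction (-4/5, -4/5); meets BX at J = (-5, -4)
J = B + t·(X−B) with t = -4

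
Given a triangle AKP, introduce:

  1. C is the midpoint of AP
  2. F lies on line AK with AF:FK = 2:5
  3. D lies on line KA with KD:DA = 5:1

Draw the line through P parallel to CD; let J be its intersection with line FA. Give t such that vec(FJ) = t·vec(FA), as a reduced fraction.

Assign A = (0, 0), K = (1, 0), P = (0, 1) — the answer is frame-independent, so this choice is without loss of generality.
1. C is the midpoint of AP ⇒ C = (0, 1/2)
2. F lies on line AK with AF:FK = 2:5 ⇒ F = (2/7, 0)
3. D lies on line KA with KD:DA = 5:1 ⇒ D = (1/6, 0)
through P parallel to CD: direction (1/6, -1/2); meets FA at J = (1/3, 0)
J = F + t·(A−F) with t = -1/6

t = -1/6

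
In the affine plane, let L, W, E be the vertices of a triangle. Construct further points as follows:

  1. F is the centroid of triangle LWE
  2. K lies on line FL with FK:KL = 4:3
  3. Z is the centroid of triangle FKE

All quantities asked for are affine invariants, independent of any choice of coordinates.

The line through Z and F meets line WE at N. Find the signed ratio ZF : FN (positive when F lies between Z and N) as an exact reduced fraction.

Assign L = (0, 0), W = (1, 0), E = (0, 1) — the answer is frame-independent, so this choice is without loss of generality.
1. F is the centroid of triangle LWE ⇒ F = (1/3, 1/3)
2. K lies on line FL with FK:KL = 4:3 ⇒ K = (1/7, 1/7)
3. Z is the centroid of triangle FKE ⇒ Z = (10/63, 31/63)
line ZF meets WE at N = (4, -3)
F = Z + t·(N−Z) with t = 1/22, so ZF:FN = 1/22:21/22

ZF:FN = 1/21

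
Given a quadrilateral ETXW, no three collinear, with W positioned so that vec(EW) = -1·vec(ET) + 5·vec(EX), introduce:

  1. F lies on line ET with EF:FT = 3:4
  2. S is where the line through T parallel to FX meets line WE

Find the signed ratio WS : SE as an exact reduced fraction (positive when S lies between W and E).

Set E = (0, 0), T = (1, 0), X = (0, 1), W = (-1, 5); any affine frame gives the same invariant.
1. F lies on line ET with EF:FT = 3:4 ⇒ F = (3/7, 0)
2. S is where the line through T parallel to FX meets line WE ⇒ S = (-7/8, 35/8)
S = W + t·(E−W) with t = 1/8, so WS:SE = t:(1−t) = 1/8:7/8

WS:SE = 1/7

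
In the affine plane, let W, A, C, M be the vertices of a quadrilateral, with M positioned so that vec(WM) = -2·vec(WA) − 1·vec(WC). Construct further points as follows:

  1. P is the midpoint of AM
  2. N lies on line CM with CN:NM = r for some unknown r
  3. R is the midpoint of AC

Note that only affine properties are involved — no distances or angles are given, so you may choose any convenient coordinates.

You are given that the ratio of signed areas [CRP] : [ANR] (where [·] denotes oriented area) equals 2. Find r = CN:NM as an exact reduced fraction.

Work in coordinates with W = (0, 0), A = (1, 0), C = (0, 1), M = (-2, -1).
1. P is the midpoint of AM ⇒ P = (-1/2, -1/2)
2. With CN:NM = r, write λ = r/(r+1) so N = C + λ·(M−C); N is affine-linear in λ
3. R is the midpoint of AC ⇒ R = (1/2, 1/2)
Every point depending on N is an affine combination of N and λ-independent points, so each such coordinate is linear in λ; the λ² term in each signed area is a multiple of (M−C)×(M−C) = 0, so 2·[CRP] and 2·[ANR] are each linear in λ. Evaluating at λ=0 and λ=1:
  2·[CRP] = -1,   2·[ANR] = -2·λ
So [CRP]:[ANR] = (-1) / (-2·λ). Setting this equal to 2:
  -1 = 2·(-2·λ)  ⇒  λ = 1/4
Then r = λ/(1−λ) = (1/4)/(3/4) = 1/3. Check: with r = 1/3, N = (-1/2, 1/2) and [CRP]:[ANR] = 2 as required.

r = 1/3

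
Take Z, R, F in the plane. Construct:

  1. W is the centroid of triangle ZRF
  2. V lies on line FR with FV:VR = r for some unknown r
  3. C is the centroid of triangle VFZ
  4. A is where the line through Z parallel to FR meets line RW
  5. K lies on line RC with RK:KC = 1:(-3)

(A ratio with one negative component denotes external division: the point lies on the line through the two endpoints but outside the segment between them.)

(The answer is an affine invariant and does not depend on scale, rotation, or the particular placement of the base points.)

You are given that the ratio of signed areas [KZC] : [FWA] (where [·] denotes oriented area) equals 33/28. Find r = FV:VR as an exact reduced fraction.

Set Z = (0, 0), R = (1, 0), F = (0, 1); any affine frame gives the same invariant.
1. W is the centroid of triangle ZRF ⇒ W = (1/3, 1/3)
2. With FV:VR = r, write λ = r/(r+1) so V = F + λ·(R−F); V is affine-linear in λ
3. C is the centroid of triangle VFZ ⇒ C is an affine combination of earlier points and hence also affine-linear in λ
4. A is where the line through Z parallel to FR meets line RW ⇒ A = (-1, 1)
5. K lies on line RC with RK:KC = 1:(-3) ⇒ K is an affine combination of earlier points and hence also affine-linear in λ
Every point depending on V is an affine combination of V and λ-independent points, so each such coordinate is linear in λ; the λ² term in each signed area is a multiple of (R−F)×(R−F) = 0, so 2·[KZC] and 2·[FWA] are each linear in λ. Evaluating at λ=0 and λ=1:
  2·[KZC] = 1/2·λ − 1,   2·[FWA] = -2/3
So [KZC]:[FWA] = (1/2·λ − 1) / (-2/3). Setting this equal to 33/28:
  1/2·λ − 1 = 33/28·(-2/3)  ⇒  λ = 3/7
Then r = λ/(1−λ) = (3/7)/(4/7) = 3/4. Check: with r = 3/4, V = (3/7, 4/7) and [KZC]:[FWA] = 33/28 as required.

r = 3/4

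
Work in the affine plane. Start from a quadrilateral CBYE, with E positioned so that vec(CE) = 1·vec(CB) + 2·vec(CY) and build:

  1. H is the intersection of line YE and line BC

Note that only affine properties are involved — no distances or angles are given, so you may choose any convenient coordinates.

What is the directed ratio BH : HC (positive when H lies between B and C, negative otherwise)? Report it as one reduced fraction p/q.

Work in coordinates with C = (0, 0), B = (1, 0), Y = (0, 1), E = (1, 2).
1. H is the intersection of line YE and line BC ⇒ H = (-1, 0)
H = B + t·(C−B) with t = 2, so BH:HC = t:(1−t) = 2:-1

BH:HC = -2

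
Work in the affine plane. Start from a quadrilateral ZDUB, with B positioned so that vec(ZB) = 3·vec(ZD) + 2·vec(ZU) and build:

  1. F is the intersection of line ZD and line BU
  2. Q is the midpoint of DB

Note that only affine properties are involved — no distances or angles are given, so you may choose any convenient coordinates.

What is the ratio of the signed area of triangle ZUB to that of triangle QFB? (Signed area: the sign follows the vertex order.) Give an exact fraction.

Work in coordinates with Z = (0, 0), D = (1, 0), U = (0, 1), B = (3, 2).
1. F is the intersection of line ZD and line BU ⇒ F = (-3, 0)
2. Q is the midpoint of DB ⇒ Q = (2, 1)
2·[ZUB] = -3, 2·[QFB] = -4
[ZUB]:[QFB] = -3:-4 = 3/4

[ZUB]:[QFB] = 3/4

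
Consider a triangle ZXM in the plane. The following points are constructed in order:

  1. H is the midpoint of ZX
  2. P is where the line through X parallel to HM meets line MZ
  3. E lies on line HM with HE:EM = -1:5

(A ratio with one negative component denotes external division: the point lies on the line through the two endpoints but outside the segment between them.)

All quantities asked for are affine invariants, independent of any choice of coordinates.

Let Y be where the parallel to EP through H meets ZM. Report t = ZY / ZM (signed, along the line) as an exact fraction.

t = 9/5

Set Z = (0, 0), X = (1, 0), M = (0, 1); any affine frame gives the same invariant.
1. H is the midpoint of ZX ⇒ H = (1/2, 0)
2. P is where the line through X parallel to HM meets line MZ ⇒ P = (0, 2)
3. E lies on line HM with HE:EM = -1:5 ⇒ E = (5/8, -1/4)
through H parallel to EP: direction (-5/8, 9/4); meets ZM at Y = (0, 9/5)
Y = Z + t·(M−Z) with t = 9/5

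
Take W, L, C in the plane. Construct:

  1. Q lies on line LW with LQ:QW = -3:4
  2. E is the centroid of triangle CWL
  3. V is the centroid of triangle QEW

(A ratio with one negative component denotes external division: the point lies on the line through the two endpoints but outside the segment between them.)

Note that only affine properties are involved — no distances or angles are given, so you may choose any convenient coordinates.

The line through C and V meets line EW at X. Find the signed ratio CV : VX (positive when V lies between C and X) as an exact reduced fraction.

Assign W = (0, 0), L = (1, 0), C = (0, 1) — the answer is frame-independent, so this choice is without loss of generality.
1. Q lies on line LW with LQ:QW = -3:4 ⇒ Q = (4, 0)
2. E is the centroid of triangle CWL ⇒ E = (1/3, 1/3)
3. V is the centroid of triangle QEW ⇒ V = (13/9, 1/9)
line CV meets EW at X = (13/21, 13/21)
V = C + t·(X−C) with t = 7/3, so CV:VX = 7/3:-4/3

CV:VX = -7/4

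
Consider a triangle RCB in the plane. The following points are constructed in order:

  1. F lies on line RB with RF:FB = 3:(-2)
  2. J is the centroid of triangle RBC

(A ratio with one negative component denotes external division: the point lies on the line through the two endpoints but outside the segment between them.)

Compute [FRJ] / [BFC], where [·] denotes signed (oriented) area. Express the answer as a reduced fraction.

Assign R = (0, 0), C = (1, 0), B = (0, 1) — the answer is frame-independent, so this choice is without loss of generality.
1. F lies on line RB with RF:FB = 3:(-2) ⇒ F = (0, 3)
2. J is the centroid of triangle RBC ⇒ J = (1/3, 1/3)
2·[FRJ] = 1, 2·[BFC] = -2
[FRJ]:[BFC] = 1:-2 = -1/2

[FRJ]:[BFC] = -1/2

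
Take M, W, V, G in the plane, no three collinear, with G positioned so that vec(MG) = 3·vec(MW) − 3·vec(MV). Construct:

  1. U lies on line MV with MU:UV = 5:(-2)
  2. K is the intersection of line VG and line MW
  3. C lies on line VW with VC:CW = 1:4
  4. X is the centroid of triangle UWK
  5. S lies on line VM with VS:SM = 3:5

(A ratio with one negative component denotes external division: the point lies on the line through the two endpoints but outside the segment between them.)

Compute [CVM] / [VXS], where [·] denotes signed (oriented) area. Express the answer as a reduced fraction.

[CVM]:[VXS] = -32/35

Work in coordinates with M = (0, 0), W = (1, 0), V = (0, 1), G = (3, -3).
1. U lies on line MV with MU:UV = 5:(-2) ⇒ U = (0, 5/3)
2. K is the intersection of line VG and line MW ⇒ K = (3/4, 0)
3. C lies on line VW with VC:CW = 1:4 ⇒ C = (1/5, 4/5)
4. X is the centroid of triangle UWK ⇒ X = (7/12, 5/9)
5. S lies on line VM with VS:SM = 3:5 ⇒ S = (0, 5/8)
2·[CVM] = 1/5, 2·[VXS] = -7/32
[CVM]:[VXS] = 1/5:-7/32 = -32/35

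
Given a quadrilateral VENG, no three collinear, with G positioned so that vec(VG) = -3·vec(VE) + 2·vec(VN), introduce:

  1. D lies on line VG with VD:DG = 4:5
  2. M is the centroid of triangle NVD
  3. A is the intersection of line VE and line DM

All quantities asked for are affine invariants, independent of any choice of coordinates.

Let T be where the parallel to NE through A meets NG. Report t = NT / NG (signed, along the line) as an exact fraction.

t = -5/14

Choose coordinates V = (0, 0), E = (1, 0), N = (0, 1), G = (-3, 2).
1. D lies on line VG with VD:DG = 4:5 ⇒ D = (-4/3, 8/9)
2. M is the centroid of triangle NVD ⇒ M = (-4/9, 17/27)
3. A is the intersection of line VE and line DM ⇒ A = (12/7, 0)
through A parallel to NE: direction (1, -1); meets NG at T = (15/14, 9/14)
T = N + t·(G−N) with t = -5/14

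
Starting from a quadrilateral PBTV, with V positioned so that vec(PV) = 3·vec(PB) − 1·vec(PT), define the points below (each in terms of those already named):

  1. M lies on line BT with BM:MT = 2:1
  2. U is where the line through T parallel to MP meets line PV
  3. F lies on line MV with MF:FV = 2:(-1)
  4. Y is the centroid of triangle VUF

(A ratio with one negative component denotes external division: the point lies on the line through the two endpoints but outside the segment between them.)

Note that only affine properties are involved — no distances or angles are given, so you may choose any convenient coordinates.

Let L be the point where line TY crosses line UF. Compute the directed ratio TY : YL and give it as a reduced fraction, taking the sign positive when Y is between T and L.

TY:YL = 349/56

Choose coordinates P = (0, 0), B = (1, 0), T = (0, 1), V = (3, -1).
1. M lies on line BT with BM:MT = 2:1 ⇒ M = (1/3, 2/3)
2. U is where the line through T parallel to MP meets line PV ⇒ U = (-3/7, 1/7)
3. F lies on line MV with MF:FV = 2:(-1) ⇒ F = (17/3, -8/3)
4. Y is the centroid of triangle VUF ⇒ Y = (173/63, -74/63)
line TY meets UF at L = (7785/2443, -3722/2443)
Y = T + t·(L−T) with t = 349/405, so TY:YL = 349/405:56/405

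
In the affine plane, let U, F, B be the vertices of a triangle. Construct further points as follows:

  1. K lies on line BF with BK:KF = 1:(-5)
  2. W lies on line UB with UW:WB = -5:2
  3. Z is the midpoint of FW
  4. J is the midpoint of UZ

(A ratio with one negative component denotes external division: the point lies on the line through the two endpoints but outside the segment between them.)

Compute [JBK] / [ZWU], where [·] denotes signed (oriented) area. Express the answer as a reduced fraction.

Set U = (0, 0), F = (1, 0), B = (0, 1); any affine frame gives the same invariant.
1. K lies on line BF with BK:KF = 1:(-5) ⇒ K = (-1/4, 5/4)
2. W lies on line UB with UW:WB = -5:2 ⇒ W = (0, 5/3)
3. Z is the midpoint of FW ⇒ Z = (1/2, 5/6)
4. J is the midpoint of UZ ⇒ J = (1/4, 5/12)
2·[JBK] = 1/12, 2·[ZWU] = 5/6
[JBK]:[ZWU] = 1/12:5/6 = 1/10

[JBK]:[ZWU] = 1/10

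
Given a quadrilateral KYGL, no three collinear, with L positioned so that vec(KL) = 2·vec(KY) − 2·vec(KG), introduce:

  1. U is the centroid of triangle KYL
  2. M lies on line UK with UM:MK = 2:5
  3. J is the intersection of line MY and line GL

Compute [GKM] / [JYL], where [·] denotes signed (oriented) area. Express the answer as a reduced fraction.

[GKM]:[JYL] = -95/77

Set K = (0, 0), Y = (1, 0), G = (0, 1), L = (2, -2); any affine frame gives the same invariant.
1. U is the centroid of triangle KYL ⇒ U = (1, -2/3)
2. M lies on line UK with UM:MK = 2:5 ⇒ M = (5/7, -10/21)
3. J is the intersection of line MY and line GL ⇒ J = (16/19, -5/19)
2·[GKM] = 5/7, 2·[JYL] = -11/19
[GKM]:[JYL] = 5/7:-11/19 = -95/77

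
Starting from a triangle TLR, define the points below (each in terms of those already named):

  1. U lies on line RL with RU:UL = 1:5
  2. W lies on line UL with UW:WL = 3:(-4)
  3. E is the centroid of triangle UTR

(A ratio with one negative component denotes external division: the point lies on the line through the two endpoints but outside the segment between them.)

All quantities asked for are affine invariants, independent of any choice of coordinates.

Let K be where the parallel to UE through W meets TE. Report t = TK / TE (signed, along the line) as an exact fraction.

t = 16

Set T = (0, 0), L = (1, 0), R = (0, 1); any affine frame gives the same invariant.
1. U lies on line RL with RU:UL = 1:5 ⇒ U = (1/6, 5/6)
2. W lies on line UL with UW:WL = 3:(-4) ⇒ W = (-7/3, 10/3)
3. E is the centroid of triangle UTR ⇒ E = (1/18, 11/18)
through W parallel to UE: direction (-1/9, -2/9); meets TE at K = (8/9, 88/9)
K = T + t·(E−T) with t = 16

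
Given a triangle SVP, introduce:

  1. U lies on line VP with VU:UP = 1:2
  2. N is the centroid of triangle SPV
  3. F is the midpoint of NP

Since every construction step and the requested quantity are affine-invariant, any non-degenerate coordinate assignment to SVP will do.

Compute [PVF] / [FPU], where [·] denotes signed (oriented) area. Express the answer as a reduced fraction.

[PVF]:[FPU] = 3/2

Set S = (0, 0), V = (1, 0), P = (0, 1); any affine frame gives the same invariant.
1. U lies on line VP with VU:UP = 1:2 ⇒ U = (2/3, 1/3)
2. N is the centroid of triangle SPV ⇒ N = (1/3, 1/3)
3. F is the midpoint of NP ⇒ F = (1/6, 2/3)
2·[PVF] = -1/6, 2·[FPU] = -1/9
[PVF]:[FPU] = -1/6:-1/9 = 3/2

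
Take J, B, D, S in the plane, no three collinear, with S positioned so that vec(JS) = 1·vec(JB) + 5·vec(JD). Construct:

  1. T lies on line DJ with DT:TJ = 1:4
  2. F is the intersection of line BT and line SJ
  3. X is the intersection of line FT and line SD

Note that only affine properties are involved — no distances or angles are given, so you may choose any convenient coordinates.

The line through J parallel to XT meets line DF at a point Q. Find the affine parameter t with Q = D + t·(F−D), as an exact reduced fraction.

t = 5

Assign J = (0, 0), B = (1, 0), D = (0, 1), S = (1, 5) — the answer is frame-independent, so this choice is without loss of generality.
1. T lies on line DJ with DT:TJ = 1:4 ⇒ T = (0, 4/5)
2. F is the intersection of line BT and line SJ ⇒ F = (4/29, 20/29)
3. X is the intersection of line FT and line SD ⇒ X = (-1/24, 5/6)
through J parallel to XT: direction (1/24, -1/30); meets DF at Q = (20/29, -16/29)
Q = D + t·(F−D) with t = 5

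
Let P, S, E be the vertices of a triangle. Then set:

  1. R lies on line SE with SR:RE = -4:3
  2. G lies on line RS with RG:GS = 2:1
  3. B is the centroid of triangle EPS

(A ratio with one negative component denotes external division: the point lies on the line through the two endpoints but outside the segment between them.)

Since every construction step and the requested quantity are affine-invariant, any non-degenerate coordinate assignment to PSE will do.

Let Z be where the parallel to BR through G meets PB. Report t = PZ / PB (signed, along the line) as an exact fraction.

Assign P = (0, 0), S = (1, 0), E = (0, 1) — the answer is frame-independent, so this choice is without loss of generality.
1. R lies on line SE with SR:RE = -4:3 ⇒ R = (-3, 4)
2. G lies on line RS with RG:GS = 2:1 ⇒ G = (-1/3, 4/3)
3. B is the centroid of triangle EPS ⇒ B = (1/3, 1/3)
through G parallel to BR: direction (-10/3, 11/3); meets PB at Z = (29/63, 29/63)
Z = P + t·(B−P) with t = 29/21

t = 29/21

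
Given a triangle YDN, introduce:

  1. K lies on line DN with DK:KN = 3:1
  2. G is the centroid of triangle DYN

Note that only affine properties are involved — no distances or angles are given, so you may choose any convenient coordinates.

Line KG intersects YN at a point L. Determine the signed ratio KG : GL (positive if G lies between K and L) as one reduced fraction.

Assign Y = (0, 0), D = (1, 0), N = (0, 1) — the answer is frame-independent, so this choice is without loss of generality.
1. K lies on line DN with DK:KN = 3:1 ⇒ K = (1/4, 3/4)
2. G is the centroid of triangle DYN ⇒ G = (1/3, 1/3)
line KG meets YN at L = (0, 2)
G = K + t·(L−K) with t = -1/3, so KG:GL = -1/3:4/3

KG:GL = -1/4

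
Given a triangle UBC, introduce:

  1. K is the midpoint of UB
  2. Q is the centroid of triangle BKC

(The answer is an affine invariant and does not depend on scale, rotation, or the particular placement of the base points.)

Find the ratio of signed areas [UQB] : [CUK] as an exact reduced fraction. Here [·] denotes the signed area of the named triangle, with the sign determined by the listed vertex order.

Work in coordinates with U = (0, 0), B = (1, 0), C = (0, 1).
1. K is the midpoint of UB ⇒ K = (1/2, 0)
2. Q is the centroid of triangle BKC ⇒ Q = (1/2, 1/3)
2·[UQB] = -1/3, 2·[CUK] = 1/2
[UQB]:[CUK] = -1/3:1/2 = -2/3

[UQB]:[CUK] = -2/3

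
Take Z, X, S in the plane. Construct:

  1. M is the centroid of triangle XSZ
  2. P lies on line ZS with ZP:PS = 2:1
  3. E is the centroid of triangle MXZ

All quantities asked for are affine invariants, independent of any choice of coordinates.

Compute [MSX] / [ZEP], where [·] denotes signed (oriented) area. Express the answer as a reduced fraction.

[MSX]:[ZEP] = -9/8

Set Z = (0, 0), X = (1, 0), S = (0, 1); any affine frame gives the same invariant.
1. M is the centroid of triangle XSZ ⇒ M = (1/3, 1/3)
2. P lies on line ZS with ZP:PS = 2:1 ⇒ P = (0, 2/3)
3. E is the centroid of triangle MXZ ⇒ E = (4/9, 1/9)
2·[MSX] = -1/3, 2·[ZEP] = 8/27
[MSX]:[ZEP] = -1/3:8/27 = -9/8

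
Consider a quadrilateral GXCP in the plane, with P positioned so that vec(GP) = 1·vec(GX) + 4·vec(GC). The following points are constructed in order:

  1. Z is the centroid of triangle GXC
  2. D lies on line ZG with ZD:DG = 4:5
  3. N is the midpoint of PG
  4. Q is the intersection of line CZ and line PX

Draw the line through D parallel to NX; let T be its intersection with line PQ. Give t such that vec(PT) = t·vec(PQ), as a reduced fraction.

t = 191/135

Choose coordinates G = (0, 0), X = (1, 0), C = (0, 1), P = (1, 4).
1. Z is the centroid of triangle GXC ⇒ Z = (1/3, 1/3)
2. D lies on line ZG with ZD:DG = 4:5 ⇒ D = (5/27, 5/27)
3. N is the midpoint of PG ⇒ N = (1/2, 2)
4. Q is the intersection of line CZ and line PX ⇒ Q = (1, -1)
through D parallel to NX: direction (1/2, -2); meets PQ at T = (1, -83/27)
T = P + t·(Q−P) with t = 191/135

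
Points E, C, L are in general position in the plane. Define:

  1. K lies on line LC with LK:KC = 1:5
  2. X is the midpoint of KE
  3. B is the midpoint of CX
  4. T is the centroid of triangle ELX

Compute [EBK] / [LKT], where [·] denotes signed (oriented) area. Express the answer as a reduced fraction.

[EBK]:[LKT] = -5

Assign E = (0, 0), C = (1, 0), L = (0, 1) — the answer is frame-independent, so this choice is without loss of generality.
1. K lies on line LC with LK:KC = 1:5 ⇒ K = (1/6, 5/6)
2. X is the midpoint of KE ⇒ X = (1/12, 5/12)
3. B is the midpoint of CX ⇒ B = (13/24, 5/24)
4. T is the centroid of triangle ELX ⇒ T = (1/36, 17/36)
2·[EBK] = 5/12, 2·[LKT] = -1/12
[EBK]:[LKT] = 5/12:-1/12 = -5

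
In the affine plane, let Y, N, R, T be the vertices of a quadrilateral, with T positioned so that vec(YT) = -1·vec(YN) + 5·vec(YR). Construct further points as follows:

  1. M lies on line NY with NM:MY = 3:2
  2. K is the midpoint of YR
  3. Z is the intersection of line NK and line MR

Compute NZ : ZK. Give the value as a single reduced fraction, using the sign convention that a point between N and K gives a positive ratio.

NZ:ZK = 3

Work in coordinates with Y = (0, 0), N = (1, 0), R = (0, 1), T = (-1, 5).
1. M lies on line NY with NM:MY = 3:2 ⇒ M = (2/5, 0)
2. K is the midpoint of YR ⇒ K = (0, 1/2)
3. Z is the intersection of line NK and line MR ⇒ Z = (1/4, 3/8)
Z = N + t·(K−N) with t = 3/4, so NZ:ZK = t:(1−t) = 3/4:1/4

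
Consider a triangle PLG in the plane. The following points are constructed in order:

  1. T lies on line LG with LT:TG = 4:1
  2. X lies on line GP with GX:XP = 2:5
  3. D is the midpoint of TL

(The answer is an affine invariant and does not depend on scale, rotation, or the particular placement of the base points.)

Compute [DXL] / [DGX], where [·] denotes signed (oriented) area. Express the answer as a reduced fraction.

[DXL]:[DGX] = 2/3

Choose coordinates P = (0, 0), L = (1, 0), G = (0, 1).
1. T lies on line LG with LT:TG = 4:1 ⇒ T = (1/5, 4/5)
2. X lies on line GP with GX:XP = 2:5 ⇒ X = (0, 5/7)
3. D is the midpoint of TL ⇒ D = (3/5, 2/5)
2·[DXL] = 4/35, 2·[DGX] = 6/35
[DXL]:[DGX] = 4/35:6/35 = 2/3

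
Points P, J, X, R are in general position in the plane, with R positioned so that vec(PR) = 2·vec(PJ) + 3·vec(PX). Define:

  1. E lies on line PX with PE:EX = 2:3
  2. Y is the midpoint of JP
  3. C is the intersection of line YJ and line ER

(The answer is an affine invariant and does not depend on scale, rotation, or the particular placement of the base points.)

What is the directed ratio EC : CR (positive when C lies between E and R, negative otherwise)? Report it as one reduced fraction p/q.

Work in coordinates with P = (0, 0), J = (1, 0), X = (0, 1), R = (2, 3).
1. E lies on line PX with PE:EX = 2:3 ⇒ E = (0, 2/5)
2. Y is the midpoint of JP ⇒ Y = (1/2, 0)
3. C is the intersection of line YJ and line ER ⇒ C = (-4/13, 0)
C = E + t·(R−E) with t = -2/13, so EC:CR = t:(1−t) = -2/13:15/13

EC:CR = -2/15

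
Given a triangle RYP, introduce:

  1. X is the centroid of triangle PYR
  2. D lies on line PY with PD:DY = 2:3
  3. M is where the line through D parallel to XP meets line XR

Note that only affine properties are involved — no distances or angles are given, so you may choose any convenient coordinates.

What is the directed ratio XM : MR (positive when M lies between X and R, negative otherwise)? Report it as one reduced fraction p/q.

Choose coordinates R = (0, 0), Y = (1, 0), P = (0, 1).
1. X is the centroid of triangle PYR ⇒ X = (1/3, 1/3)
2. D lies on line PY with PD:DY = 2:3 ⇒ D = (2/5, 3/5)
3. M is where the line through D parallel to XP meets line XR ⇒ M = (7/15, 7/15)
M = X + t·(R−X) with t = -2/5, so XM:MR = t:(1−t) = -2/5:7/5

XM:MR = -2/7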